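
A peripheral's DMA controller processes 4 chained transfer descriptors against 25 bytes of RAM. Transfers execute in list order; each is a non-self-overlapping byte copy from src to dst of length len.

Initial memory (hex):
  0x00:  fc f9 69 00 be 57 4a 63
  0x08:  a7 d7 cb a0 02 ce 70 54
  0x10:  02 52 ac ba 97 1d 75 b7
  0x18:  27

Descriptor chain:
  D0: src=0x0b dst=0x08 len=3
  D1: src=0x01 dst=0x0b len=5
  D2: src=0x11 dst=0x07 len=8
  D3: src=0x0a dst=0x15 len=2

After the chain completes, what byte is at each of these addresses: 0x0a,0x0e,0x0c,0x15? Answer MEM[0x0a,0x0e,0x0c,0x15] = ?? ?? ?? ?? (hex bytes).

MEM[0x0a,0x0e,0x0c,0x15] = 97 27 75 97

D0: mem[0x08..0x0a] <- [a0 02 ce]
D1: mem[0x0b..0x0f] <- [f9 69 00 be 57]
D2: mem[0x07..0x0e] <- [52 ac ba 97 1d 75 b7 27]
D3: mem[0x15..0x16] <- [97 1d]
query mem[0x0a]=0x97, mem[0x0e]=0x27, mem[0x0c]=0x75, mem[0x15]=0x97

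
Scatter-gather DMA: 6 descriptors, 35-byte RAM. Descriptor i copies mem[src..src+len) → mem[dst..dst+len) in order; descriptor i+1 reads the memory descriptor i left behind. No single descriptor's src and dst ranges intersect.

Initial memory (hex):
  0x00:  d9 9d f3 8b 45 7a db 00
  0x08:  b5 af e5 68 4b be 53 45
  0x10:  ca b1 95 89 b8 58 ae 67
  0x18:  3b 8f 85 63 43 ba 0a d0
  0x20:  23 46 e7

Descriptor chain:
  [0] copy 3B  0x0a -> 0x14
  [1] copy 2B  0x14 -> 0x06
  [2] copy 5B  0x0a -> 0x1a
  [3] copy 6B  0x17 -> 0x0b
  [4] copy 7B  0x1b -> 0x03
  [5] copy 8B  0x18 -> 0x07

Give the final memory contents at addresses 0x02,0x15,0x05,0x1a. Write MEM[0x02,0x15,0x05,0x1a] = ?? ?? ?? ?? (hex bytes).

  after D0: wrote 3B at 0x14 = e5684b
  after D1: wrote 2B at 0x06 = e568
  after D2: wrote 5B at 0x1a = e5684bbe53
  after D3: wrote 6B at 0x0b = 673b8fe5684b
  after D4: wrote 7B at 0x03 = 684bbe53d02346
  after D5: wrote 8B at 0x07 = 3b8fe5684bbe53d0
query mem[0x02]=0xf3, mem[0x15]=0x68, mem[0x05]=0xbe, mem[0x1a]=0xe5

MEM[0x02,0x15,0x05,0x1a] = f3 68 be e5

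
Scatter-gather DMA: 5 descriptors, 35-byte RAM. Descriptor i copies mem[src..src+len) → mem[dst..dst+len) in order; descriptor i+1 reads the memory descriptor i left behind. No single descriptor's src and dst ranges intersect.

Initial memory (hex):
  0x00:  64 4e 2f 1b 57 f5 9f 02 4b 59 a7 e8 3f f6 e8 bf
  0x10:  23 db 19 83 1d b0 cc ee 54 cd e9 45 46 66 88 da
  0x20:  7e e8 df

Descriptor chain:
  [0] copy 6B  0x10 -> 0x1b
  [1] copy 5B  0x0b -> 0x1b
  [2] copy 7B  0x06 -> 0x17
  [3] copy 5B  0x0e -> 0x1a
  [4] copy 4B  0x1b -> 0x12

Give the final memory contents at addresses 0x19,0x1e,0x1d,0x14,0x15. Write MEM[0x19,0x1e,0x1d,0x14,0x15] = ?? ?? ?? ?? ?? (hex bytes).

MEM[0x19,0x1e,0x1d,0x14,0x15] = 4b 19 db db 19

#0 dst[0x1b+6] := {0x23,0xdb,0x19,0x83,0x1d,0xb0}
#1 dst[0x1b+5] := {0xe8,0x3f,0xf6,0xe8,0xbf}
#2 dst[0x17+7] := {0x9f,0x02,0x4b,0x59,0xa7,0xe8,0x3f}
#3 dst[0x1a+5] := {0xe8,0xbf,0x23,0xdb,0x19}
#4 dst[0x12+4] := {0xbf,0x23,0xdb,0x19}
query mem[0x19]=0x4b, mem[0x1e]=0x19, mem[0x1d]=0xdb, mem[0x14]=0xdb, mem[0x15]=0x19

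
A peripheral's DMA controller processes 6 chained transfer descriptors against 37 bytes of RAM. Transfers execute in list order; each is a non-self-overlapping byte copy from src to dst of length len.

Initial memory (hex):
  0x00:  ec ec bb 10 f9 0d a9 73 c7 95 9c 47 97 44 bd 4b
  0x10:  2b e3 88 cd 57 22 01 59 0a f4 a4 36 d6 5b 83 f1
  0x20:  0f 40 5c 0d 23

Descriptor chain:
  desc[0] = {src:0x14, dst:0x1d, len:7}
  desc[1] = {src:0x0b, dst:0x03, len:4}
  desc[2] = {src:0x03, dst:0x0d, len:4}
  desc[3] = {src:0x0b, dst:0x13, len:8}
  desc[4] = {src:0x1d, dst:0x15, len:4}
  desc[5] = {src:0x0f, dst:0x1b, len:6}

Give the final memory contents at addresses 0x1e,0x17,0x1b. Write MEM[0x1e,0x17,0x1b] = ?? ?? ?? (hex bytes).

MEM[0x1e,0x17,0x1b] = 88 01 44

  after D0: wrote 7B at 0x1d = 572201590af4a4
  after D1: wrote 4B at 0x03 = 479744bd
  after D2: wrote 4B at 0x0d = 479744bd
  after D3: wrote 8B at 0x13 = 4797479744bde388
  after D4: wrote 4B at 0x15 = 57220159
  after D5: wrote 6B at 0x1b = 44bde3884797
query mem[0x1e]=0x88, mem[0x17]=0x01, mem[0x1b]=0x44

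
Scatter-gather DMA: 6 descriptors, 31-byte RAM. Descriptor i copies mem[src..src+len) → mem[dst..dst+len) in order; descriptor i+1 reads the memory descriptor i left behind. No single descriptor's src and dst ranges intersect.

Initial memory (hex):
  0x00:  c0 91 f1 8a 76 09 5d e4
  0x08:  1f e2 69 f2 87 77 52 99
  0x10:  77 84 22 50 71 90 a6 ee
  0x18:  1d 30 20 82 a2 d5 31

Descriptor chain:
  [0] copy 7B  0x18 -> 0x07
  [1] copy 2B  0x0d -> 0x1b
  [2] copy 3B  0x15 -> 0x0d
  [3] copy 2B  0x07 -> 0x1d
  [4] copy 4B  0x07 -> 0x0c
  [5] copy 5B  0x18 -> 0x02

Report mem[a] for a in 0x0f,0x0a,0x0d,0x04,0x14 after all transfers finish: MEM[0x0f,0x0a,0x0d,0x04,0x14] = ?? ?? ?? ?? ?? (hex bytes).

  after D0: wrote 7B at 0x07 = 1d302082a2d531
  after D1: wrote 2B at 0x1b = 3152
  after D2: wrote 3B at 0x0d = 90a6ee
  after D3: wrote 2B at 0x1d = 1d30
  after D4: wrote 4B at 0x0c = 1d302082
  after D5: wrote 5B at 0x02 = 1d30203152
query mem[0x0f]=0x82, mem[0x0a]=0x82, mem[0x0d]=0x30, mem[0x04]=0x20, mem[0x14]=0x71

MEM[0x0f,0x0a,0x0d,0x04,0x14] = 82 82 30 20 71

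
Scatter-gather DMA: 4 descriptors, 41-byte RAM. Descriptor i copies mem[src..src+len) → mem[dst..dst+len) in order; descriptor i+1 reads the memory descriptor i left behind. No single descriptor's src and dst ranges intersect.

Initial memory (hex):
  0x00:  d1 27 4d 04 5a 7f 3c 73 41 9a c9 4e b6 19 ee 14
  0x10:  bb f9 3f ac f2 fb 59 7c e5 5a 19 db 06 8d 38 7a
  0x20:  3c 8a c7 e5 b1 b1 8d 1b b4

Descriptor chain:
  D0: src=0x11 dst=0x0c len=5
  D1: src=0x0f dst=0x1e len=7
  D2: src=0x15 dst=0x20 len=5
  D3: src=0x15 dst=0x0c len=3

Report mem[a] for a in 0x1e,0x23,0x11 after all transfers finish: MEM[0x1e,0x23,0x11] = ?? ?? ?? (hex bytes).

#0 dst[0x0c+5] := {0xf9,0x3f,0xac,0xf2,0xfb}
#1 dst[0x1e+7] := {0xf2,0xfb,0xf9,0x3f,0xac,0xf2,0xfb}
#2 dst[0x20+5] := {0xfb,0x59,0x7c,0xe5,0x5a}
#3 dst[0x0c+3] := {0xfb,0x59,0x7c}
query mem[0x1e]=0xf2, mem[0x23]=0xe5, mem[0x11]=0xf9

MEM[0x1e,0x23,0x11] = f2 e5 f9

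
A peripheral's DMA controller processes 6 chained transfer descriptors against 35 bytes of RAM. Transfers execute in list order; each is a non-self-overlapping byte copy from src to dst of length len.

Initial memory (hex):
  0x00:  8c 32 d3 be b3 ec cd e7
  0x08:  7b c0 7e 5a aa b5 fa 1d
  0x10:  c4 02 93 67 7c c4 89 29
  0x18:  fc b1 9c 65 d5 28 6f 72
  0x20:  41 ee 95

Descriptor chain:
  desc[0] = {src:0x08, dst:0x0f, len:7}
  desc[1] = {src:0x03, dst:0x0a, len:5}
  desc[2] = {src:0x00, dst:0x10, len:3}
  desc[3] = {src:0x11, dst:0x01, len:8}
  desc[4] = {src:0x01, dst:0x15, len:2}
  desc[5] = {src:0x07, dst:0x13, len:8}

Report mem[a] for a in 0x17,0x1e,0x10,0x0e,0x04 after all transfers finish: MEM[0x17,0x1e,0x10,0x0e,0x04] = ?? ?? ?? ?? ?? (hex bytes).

[0] 0x08->0x0f len=7 : 7b c0 7e 5a aa b5 fa
[1] 0x03->0x0a len=5 : be b3 ec cd e7
[2] 0x00->0x10 len=3 : 8c 32 d3
[3] 0x11->0x01 len=8 : 32 d3 aa b5 fa 89 29 fc
[4] 0x01->0x15 len=2 : 32 d3
[5] 0x07->0x13 len=8 : 29 fc c0 be b3 ec cd e7
query mem[0x17]=0xb3, mem[0x1e]=0x6f, mem[0x10]=0x8c, mem[0x0e]=0xe7, mem[0x04]=0xb5

MEM[0x17,0x1e,0x10,0x0e,0x04] = b3 6f 8c e7 b5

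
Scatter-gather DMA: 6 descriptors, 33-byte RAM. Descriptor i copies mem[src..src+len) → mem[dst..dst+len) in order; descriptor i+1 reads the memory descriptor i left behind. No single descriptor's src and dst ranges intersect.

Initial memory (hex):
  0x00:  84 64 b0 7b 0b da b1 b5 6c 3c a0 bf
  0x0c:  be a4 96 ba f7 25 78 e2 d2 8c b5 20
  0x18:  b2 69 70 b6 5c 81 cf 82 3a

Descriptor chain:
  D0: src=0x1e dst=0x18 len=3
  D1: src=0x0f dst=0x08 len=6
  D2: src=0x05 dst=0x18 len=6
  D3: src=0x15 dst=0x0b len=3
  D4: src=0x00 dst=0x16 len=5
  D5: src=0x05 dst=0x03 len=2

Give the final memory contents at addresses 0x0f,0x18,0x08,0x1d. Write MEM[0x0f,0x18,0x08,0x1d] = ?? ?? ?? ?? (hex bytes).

MEM[0x0f,0x18,0x08,0x1d] = ba b0 ba 25

[0] 0x1e->0x18 len=3 : cf 82 3a
[1] 0x0f->0x08 len=6 : ba f7 25 78 e2 d2
[2] 0x05->0x18 len=6 : da b1 b5 ba f7 25
[3] 0x15->0x0b len=3 : 8c b5 20
[4] 0x00->0x16 len=5 : 84 64 b0 7b 0b
[5] 0x05->0x03 len=2 : da b1
query mem[0x0f]=0xba, mem[0x18]=0xb0, mem[0x08]=0xba, mem[0x1d]=0x25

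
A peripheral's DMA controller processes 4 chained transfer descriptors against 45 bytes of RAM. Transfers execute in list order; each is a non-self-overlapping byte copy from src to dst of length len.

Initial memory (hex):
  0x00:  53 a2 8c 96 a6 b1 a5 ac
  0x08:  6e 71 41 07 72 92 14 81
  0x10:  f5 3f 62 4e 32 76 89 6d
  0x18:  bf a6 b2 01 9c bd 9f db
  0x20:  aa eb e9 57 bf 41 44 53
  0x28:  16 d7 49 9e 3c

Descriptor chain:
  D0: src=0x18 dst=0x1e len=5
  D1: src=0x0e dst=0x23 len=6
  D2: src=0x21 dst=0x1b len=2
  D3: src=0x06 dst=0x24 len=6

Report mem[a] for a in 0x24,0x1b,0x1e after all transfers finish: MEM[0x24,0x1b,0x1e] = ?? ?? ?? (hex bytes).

  after D0: wrote 5B at 0x1e = bfa6b2019c
  after D1: wrote 6B at 0x23 = 1481f53f624e
  after D2: wrote 2B at 0x1b = 019c
  after D3: wrote 6B at 0x24 = a5ac6e714107
query mem[0x24]=0xa5, mem[0x1b]=0x01, mem[0x1e]=0xbf

MEM[0x24,0x1b,0x1e] = a5 01 bf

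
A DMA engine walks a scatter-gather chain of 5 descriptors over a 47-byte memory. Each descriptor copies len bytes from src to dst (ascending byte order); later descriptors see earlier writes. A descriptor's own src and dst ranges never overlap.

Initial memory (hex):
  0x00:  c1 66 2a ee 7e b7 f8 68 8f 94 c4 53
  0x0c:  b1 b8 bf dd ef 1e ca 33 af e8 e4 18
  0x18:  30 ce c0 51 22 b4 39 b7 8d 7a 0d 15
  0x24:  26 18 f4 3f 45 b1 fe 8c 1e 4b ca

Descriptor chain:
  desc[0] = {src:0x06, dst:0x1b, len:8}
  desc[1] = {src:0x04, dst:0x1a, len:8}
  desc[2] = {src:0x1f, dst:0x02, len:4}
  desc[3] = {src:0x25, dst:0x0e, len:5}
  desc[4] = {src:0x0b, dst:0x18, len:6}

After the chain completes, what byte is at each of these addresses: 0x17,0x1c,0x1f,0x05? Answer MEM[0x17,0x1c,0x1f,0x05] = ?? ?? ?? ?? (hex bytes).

D0: mem[0x1b..0x22] <- [f8 68 8f 94 c4 53 b1 b8]
D1: mem[0x1a..0x21] <- [7e b7 f8 68 8f 94 c4 53]
D2: mem[0x02..0x05] <- [94 c4 53 b8]
D3: mem[0x0e..0x12] <- [18 f4 3f 45 b1]
D4: mem[0x18..0x1d] <- [53 b1 b8 18 f4 3f]
query mem[0x17]=0x18, mem[0x1c]=0xf4, mem[0x1f]=0x94, mem[0x05]=0xb8

MEM[0x17,0x1c,0x1f,0x05] = 18 f4 94 b8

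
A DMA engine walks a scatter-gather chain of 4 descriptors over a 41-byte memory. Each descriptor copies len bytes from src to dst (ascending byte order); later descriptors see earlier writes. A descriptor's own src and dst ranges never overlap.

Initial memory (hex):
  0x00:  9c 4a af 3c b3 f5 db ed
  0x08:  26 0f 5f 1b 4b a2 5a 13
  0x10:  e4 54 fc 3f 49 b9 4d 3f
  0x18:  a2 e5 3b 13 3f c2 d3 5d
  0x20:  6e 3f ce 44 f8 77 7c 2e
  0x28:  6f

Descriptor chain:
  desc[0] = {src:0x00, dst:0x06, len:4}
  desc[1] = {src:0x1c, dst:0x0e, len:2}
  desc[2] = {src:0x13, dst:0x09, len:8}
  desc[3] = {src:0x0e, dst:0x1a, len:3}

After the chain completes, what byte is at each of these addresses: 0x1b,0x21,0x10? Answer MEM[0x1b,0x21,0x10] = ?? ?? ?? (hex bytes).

D0: mem[0x06..0x09] <- [9c 4a af 3c]
D1: mem[0x0e..0x0f] <- [3f c2]
D2: mem[0x09..0x10] <- [3f 49 b9 4d 3f a2 e5 3b]
D3: mem[0x1a..0x1c] <- [a2 e5 3b]
query mem[0x1b]=0xe5, mem[0x21]=0x3f, mem[0x10]=0x3b

MEM[0x1b,0x21,0x10] = e5 3f 3b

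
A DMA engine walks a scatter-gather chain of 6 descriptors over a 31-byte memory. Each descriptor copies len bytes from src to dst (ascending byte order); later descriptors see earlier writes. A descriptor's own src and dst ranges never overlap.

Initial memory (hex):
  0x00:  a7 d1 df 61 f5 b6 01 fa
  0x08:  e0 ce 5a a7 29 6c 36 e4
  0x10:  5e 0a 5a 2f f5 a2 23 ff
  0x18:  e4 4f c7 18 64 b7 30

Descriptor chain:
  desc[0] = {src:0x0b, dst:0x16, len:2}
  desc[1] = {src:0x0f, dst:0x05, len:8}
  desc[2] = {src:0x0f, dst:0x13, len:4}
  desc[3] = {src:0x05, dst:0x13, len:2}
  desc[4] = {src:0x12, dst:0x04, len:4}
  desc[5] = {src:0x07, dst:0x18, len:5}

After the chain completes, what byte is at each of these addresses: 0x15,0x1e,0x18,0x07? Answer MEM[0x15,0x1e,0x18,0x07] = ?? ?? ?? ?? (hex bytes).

MEM[0x15,0x1e,0x18,0x07] = 0a 30 0a 0a

  after D0: wrote 2B at 0x16 = a729
  after D1: wrote 8B at 0x05 = e45e0a5a2ff5a2a7
  after D2: wrote 4B at 0x13 = e45e0a5a
  after D3: wrote 2B at 0x13 = e45e
  after D4: wrote 4B at 0x04 = 5ae45e0a
  after D5: wrote 5B at 0x18 = 0a5a2ff5a2
query mem[0x15]=0x0a, mem[0x1e]=0x30, mem[0x18]=0x0a, mem[0x07]=0x0a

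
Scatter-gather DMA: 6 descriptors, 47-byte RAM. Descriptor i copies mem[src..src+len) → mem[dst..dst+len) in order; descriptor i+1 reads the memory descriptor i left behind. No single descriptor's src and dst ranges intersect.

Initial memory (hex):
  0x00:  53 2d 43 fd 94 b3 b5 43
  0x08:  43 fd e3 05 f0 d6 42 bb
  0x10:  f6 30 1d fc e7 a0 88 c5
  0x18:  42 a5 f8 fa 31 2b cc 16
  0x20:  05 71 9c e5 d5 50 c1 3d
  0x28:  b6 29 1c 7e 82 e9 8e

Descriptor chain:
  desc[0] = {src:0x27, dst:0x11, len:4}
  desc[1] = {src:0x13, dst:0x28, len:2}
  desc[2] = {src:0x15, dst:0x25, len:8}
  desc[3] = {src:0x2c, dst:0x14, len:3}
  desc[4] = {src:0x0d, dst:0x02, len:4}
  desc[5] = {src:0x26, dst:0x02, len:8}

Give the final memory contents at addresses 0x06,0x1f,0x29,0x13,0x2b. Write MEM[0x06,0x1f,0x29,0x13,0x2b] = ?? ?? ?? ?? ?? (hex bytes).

MEM[0x06,0x1f,0x29,0x13,0x2b] = f8 16 a5 29 fa

D0: mem[0x11..0x14] <- [3d b6 29 1c]
D1: mem[0x28..0x29] <- [29 1c]
D2: mem[0x25..0x2c] <- [a0 88 c5 42 a5 f8 fa 31]
D3: mem[0x14..0x16] <- [31 e9 8e]
D4: mem[0x02..0x05] <- [d6 42 bb f6]
D5: mem[0x02..0x09] <- [88 c5 42 a5 f8 fa 31 e9]
query mem[0x06]=0xf8, mem[0x1f]=0x16, mem[0x29]=0xa5, mem[0x13]=0x29, mem[0x2b]=0xfa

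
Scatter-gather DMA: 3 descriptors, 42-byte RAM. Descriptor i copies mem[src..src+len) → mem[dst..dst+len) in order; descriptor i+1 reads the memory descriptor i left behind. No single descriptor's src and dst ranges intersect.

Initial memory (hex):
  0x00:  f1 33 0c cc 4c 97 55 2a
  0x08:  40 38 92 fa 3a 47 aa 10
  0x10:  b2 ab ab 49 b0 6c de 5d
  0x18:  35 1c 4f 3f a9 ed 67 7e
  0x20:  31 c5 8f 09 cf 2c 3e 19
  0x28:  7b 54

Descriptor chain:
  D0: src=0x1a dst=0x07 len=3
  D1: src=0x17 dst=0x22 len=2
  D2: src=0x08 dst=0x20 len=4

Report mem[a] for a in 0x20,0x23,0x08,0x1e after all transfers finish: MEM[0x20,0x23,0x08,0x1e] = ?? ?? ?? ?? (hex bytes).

MEM[0x20,0x23,0x08,0x1e] = 3f fa 3f 67

#0 dst[0x07+3] := {0x4f,0x3f,0xa9}
#1 dst[0x22+2] := {0x5d,0x35}
#2 dst[0x20+4] := {0x3f,0xa9,0x92,0xfa}
query mem[0x20]=0x3f, mem[0x23]=0xfa, mem[0x08]=0x3f, mem[0x1e]=0x67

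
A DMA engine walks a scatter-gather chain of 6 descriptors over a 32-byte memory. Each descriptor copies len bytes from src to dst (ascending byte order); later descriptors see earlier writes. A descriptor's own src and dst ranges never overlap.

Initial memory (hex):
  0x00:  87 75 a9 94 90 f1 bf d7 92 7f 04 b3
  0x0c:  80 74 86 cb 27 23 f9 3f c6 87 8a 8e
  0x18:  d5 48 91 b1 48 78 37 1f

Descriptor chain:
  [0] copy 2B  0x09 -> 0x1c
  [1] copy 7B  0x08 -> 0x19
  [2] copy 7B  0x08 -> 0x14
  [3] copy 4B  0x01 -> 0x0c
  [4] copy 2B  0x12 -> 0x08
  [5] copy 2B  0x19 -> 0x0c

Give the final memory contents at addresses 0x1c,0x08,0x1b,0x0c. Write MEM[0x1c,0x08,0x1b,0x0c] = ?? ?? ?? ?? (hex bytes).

MEM[0x1c,0x08,0x1b,0x0c] = b3 f9 04 74

[0] 0x09->0x1c len=2 : 7f 04
[1] 0x08->0x19 len=7 : 92 7f 04 b3 80 74 86
[2] 0x08->0x14 len=7 : 92 7f 04 b3 80 74 86
[3] 0x01->0x0c len=4 : 75 a9 94 90
[4] 0x12->0x08 len=2 : f9 3f
[5] 0x19->0x0c len=2 : 74 86
query mem[0x1c]=0xb3, mem[0x08]=0xf9, mem[0x1b]=0x04, mem[0x0c]=0x74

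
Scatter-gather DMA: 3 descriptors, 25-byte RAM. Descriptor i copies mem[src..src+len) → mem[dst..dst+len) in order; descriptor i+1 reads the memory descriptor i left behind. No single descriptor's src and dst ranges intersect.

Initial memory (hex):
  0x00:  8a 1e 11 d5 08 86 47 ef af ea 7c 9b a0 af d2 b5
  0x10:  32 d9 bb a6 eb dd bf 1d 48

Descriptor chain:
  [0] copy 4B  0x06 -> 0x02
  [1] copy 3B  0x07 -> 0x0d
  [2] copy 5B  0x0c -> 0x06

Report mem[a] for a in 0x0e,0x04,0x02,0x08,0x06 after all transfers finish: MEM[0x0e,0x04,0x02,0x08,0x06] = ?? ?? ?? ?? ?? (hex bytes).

  after D0: wrote 4B at 0x02 = 47efafea
  after D1: wrote 3B at 0x0d = efafea
  after D2: wrote 5B at 0x06 = a0efafea32
query mem[0x0e]=0xaf, mem[0x04]=0xaf, mem[0x02]=0x47, mem[0x08]=0xaf, mem[0x06]=0xa0

MEM[0x0e,0x04,0x02,0x08,0x06] = af af 47 af a0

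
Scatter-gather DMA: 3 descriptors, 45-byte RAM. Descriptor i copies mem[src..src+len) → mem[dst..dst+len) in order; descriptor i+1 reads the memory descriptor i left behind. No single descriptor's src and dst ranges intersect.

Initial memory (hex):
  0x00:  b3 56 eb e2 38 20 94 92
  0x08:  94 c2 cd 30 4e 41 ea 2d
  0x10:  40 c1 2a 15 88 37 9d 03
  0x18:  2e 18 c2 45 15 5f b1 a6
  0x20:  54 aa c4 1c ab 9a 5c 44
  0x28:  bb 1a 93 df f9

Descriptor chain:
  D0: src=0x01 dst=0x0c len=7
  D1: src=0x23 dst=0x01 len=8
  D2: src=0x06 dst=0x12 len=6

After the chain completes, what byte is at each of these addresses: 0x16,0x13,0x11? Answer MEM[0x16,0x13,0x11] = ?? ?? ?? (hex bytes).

#0 dst[0x0c+7] := {0x56,0xeb,0xe2,0x38,0x20,0x94,0x92}
#1 dst[0x01+8] := {0x1c,0xab,0x9a,0x5c,0x44,0xbb,0x1a,0x93}
#2 dst[0x12+6] := {0xbb,0x1a,0x93,0xc2,0xcd,0x30}
query mem[0x16]=0xcd, mem[0x13]=0x1a, mem[0x11]=0x94

MEM[0x16,0x13,0x11] = cd 1a 94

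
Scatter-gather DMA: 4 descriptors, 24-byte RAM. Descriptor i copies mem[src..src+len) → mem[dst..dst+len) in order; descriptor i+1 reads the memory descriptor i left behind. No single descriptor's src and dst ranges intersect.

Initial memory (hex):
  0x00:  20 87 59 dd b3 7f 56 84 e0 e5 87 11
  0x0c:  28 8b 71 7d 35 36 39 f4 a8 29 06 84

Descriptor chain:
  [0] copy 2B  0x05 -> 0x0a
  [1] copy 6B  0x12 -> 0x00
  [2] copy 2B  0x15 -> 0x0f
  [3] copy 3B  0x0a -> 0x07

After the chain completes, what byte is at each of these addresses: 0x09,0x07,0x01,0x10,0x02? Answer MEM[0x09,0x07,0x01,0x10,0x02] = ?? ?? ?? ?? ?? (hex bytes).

#0 dst[0x0a+2] := {0x7f,0x56}
#1 dst[0x00+6] := {0x39,0xf4,0xa8,0x29,0x06,0x84}
#2 dst[0x0f+2] := {0x29,0x06}
#3 dst[0x07+3] := {0x7f,0x56,0x28}
query mem[0x09]=0x28, mem[0x07]=0x7f, mem[0x01]=0xf4, mem[0x10]=0x06, mem[0x02]=0xa8

MEM[0x09,0x07,0x01,0x10,0x02] = 28 7f f4 06 a8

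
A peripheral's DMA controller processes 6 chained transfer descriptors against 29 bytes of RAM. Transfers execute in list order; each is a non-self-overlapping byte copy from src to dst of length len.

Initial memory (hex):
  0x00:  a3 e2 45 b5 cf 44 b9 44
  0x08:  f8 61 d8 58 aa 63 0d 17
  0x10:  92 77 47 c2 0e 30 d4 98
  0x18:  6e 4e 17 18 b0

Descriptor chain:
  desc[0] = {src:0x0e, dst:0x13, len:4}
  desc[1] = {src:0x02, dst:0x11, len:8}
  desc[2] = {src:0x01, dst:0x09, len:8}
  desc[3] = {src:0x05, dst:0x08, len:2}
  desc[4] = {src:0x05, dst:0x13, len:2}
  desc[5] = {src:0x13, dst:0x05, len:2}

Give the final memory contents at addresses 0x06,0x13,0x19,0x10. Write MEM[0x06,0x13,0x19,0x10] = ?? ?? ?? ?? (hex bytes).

#0 dst[0x13+4] := {0x0d,0x17,0x92,0x77}
#1 dst[0x11+8] := {0x45,0xb5,0xcf,0x44,0xb9,0x44,0xf8,0x61}
#2 dst[0x09+8] := {0xe2,0x45,0xb5,0xcf,0x44,0xb9,0x44,0xf8}
#3 dst[0x08+2] := {0x44,0xb9}
#4 dst[0x13+2] := {0x44,0xb9}
#5 dst[0x05+2] := {0x44,0xb9}
query mem[0x06]=0xb9, mem[0x13]=0x44, mem[0x19]=0x4e, mem[0x10]=0xf8

MEM[0x06,0x13,0x19,0x10] = b9 44 4e f8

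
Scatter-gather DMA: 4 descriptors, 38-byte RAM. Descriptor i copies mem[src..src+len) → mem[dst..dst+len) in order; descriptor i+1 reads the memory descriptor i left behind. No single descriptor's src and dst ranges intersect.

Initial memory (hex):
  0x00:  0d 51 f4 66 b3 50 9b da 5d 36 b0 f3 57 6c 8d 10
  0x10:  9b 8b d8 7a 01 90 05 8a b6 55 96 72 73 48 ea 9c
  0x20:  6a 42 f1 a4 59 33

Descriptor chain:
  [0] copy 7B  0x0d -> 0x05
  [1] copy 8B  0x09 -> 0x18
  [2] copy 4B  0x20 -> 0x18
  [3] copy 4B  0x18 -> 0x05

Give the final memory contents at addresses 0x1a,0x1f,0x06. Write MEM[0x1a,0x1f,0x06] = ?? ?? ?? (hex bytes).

MEM[0x1a,0x1f,0x06] = f1 9b 42

D0: mem[0x05..0x0b] <- [6c 8d 10 9b 8b d8 7a]
D1: mem[0x18..0x1f] <- [8b d8 7a 57 6c 8d 10 9b]
D2: mem[0x18..0x1b] <- [6a 42 f1 a4]
D3: mem[0x05..0x08] <- [6a 42 f1 a4]
query mem[0x1a]=0xf1, mem[0x1f]=0x9b, mem[0x06]=0x42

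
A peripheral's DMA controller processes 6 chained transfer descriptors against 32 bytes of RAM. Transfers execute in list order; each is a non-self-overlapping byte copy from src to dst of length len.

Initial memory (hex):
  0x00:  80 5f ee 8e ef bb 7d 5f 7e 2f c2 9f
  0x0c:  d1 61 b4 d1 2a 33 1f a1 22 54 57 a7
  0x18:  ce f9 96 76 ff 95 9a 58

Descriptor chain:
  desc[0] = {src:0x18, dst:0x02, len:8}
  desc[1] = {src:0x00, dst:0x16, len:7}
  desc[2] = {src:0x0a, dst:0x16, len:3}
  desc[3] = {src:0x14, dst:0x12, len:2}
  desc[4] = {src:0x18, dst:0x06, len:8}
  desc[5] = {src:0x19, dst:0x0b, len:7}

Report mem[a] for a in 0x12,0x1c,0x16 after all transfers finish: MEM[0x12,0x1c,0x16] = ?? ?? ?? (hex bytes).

MEM[0x12,0x1c,0x16] = 22 ff c2

  after D0: wrote 8B at 0x02 = cef99676ff959a58
  after D1: wrote 7B at 0x16 = 805fcef99676ff
  after D2: wrote 3B at 0x16 = c29fd1
  after D3: wrote 2B at 0x12 = 2254
  after D4: wrote 8B at 0x06 = d1f99676ff959a58
  after D5: wrote 7B at 0x0b = f99676ff959a58
query mem[0x12]=0x22, mem[0x1c]=0xff, mem[0x16]=0xc2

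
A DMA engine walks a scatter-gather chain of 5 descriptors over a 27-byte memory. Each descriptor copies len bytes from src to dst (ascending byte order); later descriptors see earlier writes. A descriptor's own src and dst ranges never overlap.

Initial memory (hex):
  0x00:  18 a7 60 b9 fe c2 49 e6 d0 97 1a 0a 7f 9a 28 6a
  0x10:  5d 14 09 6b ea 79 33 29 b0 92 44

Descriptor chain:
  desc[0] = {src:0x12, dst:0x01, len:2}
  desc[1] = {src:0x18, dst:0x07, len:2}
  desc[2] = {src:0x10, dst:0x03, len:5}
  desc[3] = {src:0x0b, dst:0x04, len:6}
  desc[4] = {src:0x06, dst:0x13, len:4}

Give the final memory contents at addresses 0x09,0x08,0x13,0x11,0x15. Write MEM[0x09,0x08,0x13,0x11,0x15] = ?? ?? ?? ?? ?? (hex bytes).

MEM[0x09,0x08,0x13,0x11,0x15] = 5d 6a 9a 14 6a

  after D0: wrote 2B at 0x01 = 096b
  after D1: wrote 2B at 0x07 = b092
  after D2: wrote 5B at 0x03 = 5d14096bea
  after D3: wrote 6B at 0x04 = 0a7f9a286a5d
  after D4: wrote 4B at 0x13 = 9a286a5d
query mem[0x09]=0x5d, mem[0x08]=0x6a, mem[0x13]=0x9a, mem[0x11]=0x14, mem[0x15]=0x6a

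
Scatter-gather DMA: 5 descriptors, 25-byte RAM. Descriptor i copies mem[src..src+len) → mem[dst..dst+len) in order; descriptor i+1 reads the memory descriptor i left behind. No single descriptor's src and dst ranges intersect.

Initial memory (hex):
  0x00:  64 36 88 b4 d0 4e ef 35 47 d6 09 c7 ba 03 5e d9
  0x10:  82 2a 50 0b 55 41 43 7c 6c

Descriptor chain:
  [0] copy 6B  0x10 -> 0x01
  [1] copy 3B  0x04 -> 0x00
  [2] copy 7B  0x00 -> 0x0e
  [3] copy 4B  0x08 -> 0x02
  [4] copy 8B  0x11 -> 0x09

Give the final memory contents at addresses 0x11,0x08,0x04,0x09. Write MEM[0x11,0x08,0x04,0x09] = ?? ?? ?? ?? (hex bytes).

MEM[0x11,0x08,0x04,0x09] = 50 47 09 50

[0] 0x10->0x01 len=6 : 82 2a 50 0b 55 41
[1] 0x04->0x00 len=3 : 0b 55 41
[2] 0x00->0x0e len=7 : 0b 55 41 50 0b 55 41
[3] 0x08->0x02 len=4 : 47 d6 09 c7
[4] 0x11->0x09 len=8 : 50 0b 55 41 41 43 7c 6c
query mem[0x11]=0x50, mem[0x08]=0x47, mem[0x04]=0x09, mem[0x09]=0x50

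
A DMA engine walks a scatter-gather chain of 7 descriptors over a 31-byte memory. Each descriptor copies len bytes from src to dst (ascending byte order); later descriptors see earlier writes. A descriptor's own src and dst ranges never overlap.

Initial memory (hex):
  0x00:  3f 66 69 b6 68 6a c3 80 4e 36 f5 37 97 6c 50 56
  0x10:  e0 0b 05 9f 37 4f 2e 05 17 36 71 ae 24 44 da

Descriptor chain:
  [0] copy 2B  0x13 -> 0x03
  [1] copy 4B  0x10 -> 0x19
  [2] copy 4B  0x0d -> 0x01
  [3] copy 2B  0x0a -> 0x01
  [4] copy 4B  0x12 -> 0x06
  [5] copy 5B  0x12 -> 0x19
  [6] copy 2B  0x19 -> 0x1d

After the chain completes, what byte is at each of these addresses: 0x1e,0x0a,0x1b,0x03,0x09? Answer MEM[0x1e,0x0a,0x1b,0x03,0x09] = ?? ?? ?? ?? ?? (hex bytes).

MEM[0x1e,0x0a,0x1b,0x03,0x09] = 9f f5 37 56 4f

D0: mem[0x03..0x04] <- [9f 37]
D1: mem[0x19..0x1c] <- [e0 0b 05 9f]
D2: mem[0x01..0x04] <- [6c 50 56 e0]
D3: mem[0x01..0x02] <- [f5 37]
D4: mem[0x06..0x09] <- [05 9f 37 4f]
D5: mem[0x19..0x1d] <- [05 9f 37 4f 2e]
D6: mem[0x1d..0x1e] <- [05 9f]
query mem[0x1e]=0x9f, mem[0x0a]=0xf5, mem[0x1b]=0x37, mem[0x03]=0x56, mem[0x09]=0x4f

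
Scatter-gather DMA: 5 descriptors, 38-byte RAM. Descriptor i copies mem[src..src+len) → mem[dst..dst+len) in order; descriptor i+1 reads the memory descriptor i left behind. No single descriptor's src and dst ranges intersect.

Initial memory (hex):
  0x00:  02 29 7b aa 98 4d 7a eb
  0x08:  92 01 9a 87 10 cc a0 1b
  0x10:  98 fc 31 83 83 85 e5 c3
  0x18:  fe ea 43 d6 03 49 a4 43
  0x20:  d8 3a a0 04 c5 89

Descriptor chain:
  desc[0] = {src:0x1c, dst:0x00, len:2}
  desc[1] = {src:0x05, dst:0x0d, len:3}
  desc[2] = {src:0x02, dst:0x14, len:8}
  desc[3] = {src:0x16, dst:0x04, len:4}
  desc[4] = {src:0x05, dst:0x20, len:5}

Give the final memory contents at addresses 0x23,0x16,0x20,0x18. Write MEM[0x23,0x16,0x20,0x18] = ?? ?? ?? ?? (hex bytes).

#0 dst[0x00+2] := {0x03,0x49}
#1 dst[0x0d+3] := {0x4d,0x7a,0xeb}
#2 dst[0x14+8] := {0x7b,0xaa,0x98,0x4d,0x7a,0xeb,0x92,0x01}
#3 dst[0x04+4] := {0x98,0x4d,0x7a,0xeb}
#4 dst[0x20+5] := {0x4d,0x7a,0xeb,0x92,0x01}
query mem[0x23]=0x92, mem[0x16]=0x98, mem[0x20]=0x4d, mem[0x18]=0x7a

MEM[0x23,0x16,0x20,0x18] = 92 98 4d 7a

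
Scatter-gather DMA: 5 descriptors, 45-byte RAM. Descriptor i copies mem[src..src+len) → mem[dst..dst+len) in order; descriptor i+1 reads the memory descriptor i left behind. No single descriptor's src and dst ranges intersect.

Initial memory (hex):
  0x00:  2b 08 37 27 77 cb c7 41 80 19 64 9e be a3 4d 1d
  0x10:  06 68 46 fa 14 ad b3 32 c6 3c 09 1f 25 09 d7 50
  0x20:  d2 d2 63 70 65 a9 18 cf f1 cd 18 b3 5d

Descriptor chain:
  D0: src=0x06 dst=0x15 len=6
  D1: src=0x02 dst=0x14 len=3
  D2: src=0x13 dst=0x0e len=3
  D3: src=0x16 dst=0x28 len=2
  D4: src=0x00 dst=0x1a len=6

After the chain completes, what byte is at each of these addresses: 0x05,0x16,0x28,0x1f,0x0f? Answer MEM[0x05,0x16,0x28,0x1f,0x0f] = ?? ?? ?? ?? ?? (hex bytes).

  after D0: wrote 6B at 0x15 = c7418019649e
  after D1: wrote 3B at 0x14 = 372777
  after D2: wrote 3B at 0x0e = fa3727
  after D3: wrote 2B at 0x28 = 7780
  after D4: wrote 6B at 0x1a = 2b08372777cb
query mem[0x05]=0xcb, mem[0x16]=0x77, mem[0x28]=0x77, mem[0x1f]=0xcb, mem[0x0f]=0x37

MEM[0x05,0x16,0x28,0x1f,0x0f] = cb 77 77 cb 37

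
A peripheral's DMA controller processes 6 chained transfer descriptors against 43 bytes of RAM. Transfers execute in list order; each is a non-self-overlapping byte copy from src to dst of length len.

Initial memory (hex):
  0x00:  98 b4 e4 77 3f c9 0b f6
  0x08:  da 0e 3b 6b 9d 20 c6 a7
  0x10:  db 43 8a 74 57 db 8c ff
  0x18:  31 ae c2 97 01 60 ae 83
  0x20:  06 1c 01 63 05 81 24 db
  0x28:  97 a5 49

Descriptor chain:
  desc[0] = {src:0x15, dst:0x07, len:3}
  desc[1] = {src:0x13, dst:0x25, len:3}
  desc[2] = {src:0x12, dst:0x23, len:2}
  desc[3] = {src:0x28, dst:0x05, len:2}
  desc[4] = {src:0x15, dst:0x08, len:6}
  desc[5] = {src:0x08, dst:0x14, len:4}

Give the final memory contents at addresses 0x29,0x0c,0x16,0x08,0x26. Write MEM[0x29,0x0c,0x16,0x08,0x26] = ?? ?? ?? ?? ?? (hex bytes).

MEM[0x29,0x0c,0x16,0x08,0x26] = a5 ae ff db 57

D0: mem[0x07..0x09] <- [db 8c ff]
D1: mem[0x25..0x27] <- [74 57 db]
D2: mem[0x23..0x24] <- [8a 74]
D3: mem[0x05..0x06] <- [97 a5]
D4: mem[0x08..0x0d] <- [db 8c ff 31 ae c2]
D5: mem[0x14..0x17] <- [db 8c ff 31]
query mem[0x29]=0xa5, mem[0x0c]=0xae, mem[0x16]=0xff, mem[0x08]=0xdb, mem[0x26]=0x57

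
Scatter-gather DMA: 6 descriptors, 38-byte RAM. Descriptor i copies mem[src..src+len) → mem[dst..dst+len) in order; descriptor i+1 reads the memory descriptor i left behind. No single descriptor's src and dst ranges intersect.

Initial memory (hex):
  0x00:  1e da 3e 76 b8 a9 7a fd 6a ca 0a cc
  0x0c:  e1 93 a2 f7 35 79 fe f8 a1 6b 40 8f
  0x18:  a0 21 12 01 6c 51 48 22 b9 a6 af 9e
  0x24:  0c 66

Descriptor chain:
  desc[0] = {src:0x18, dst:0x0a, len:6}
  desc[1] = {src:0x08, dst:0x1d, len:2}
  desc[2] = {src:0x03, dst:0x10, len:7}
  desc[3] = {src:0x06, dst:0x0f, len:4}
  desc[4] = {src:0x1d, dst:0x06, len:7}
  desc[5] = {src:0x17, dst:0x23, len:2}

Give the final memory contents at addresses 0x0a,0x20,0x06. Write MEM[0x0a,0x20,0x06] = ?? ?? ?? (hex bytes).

#0 dst[0x0a+6] := {0xa0,0x21,0x12,0x01,0x6c,0x51}
#1 dst[0x1d+2] := {0x6a,0xca}
#2 dst[0x10+7] := {0x76,0xb8,0xa9,0x7a,0xfd,0x6a,0xca}
#3 dst[0x0f+4] := {0x7a,0xfd,0x6a,0xca}
#4 dst[0x06+7] := {0x6a,0xca,0x22,0xb9,0xa6,0xaf,0x9e}
#5 dst[0x23+2] := {0x8f,0xa0}
query mem[0x0a]=0xa6, mem[0x20]=0xb9, mem[0x06]=0x6a

MEM[0x0a,0x20,0x06] = a6 b9 6a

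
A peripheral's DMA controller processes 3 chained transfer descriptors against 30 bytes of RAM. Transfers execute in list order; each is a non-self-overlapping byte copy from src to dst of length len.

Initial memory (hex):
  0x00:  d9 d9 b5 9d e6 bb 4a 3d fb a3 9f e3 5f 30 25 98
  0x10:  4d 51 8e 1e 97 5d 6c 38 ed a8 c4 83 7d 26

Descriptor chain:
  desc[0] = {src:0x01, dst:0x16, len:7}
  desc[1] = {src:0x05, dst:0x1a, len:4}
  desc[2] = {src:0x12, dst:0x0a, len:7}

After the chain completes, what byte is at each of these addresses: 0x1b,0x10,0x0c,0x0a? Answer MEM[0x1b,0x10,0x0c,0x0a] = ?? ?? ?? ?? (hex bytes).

MEM[0x1b,0x10,0x0c,0x0a] = 4a 9d 97 8e

  after D0: wrote 7B at 0x16 = d9b59de6bb4a3d
  after D1: wrote 4B at 0x1a = bb4a3dfb
  after D2: wrote 7B at 0x0a = 8e1e975dd9b59d
query mem[0x1b]=0x4a, mem[0x10]=0x9d, mem[0x0c]=0x97, mem[0x0a]=0x8e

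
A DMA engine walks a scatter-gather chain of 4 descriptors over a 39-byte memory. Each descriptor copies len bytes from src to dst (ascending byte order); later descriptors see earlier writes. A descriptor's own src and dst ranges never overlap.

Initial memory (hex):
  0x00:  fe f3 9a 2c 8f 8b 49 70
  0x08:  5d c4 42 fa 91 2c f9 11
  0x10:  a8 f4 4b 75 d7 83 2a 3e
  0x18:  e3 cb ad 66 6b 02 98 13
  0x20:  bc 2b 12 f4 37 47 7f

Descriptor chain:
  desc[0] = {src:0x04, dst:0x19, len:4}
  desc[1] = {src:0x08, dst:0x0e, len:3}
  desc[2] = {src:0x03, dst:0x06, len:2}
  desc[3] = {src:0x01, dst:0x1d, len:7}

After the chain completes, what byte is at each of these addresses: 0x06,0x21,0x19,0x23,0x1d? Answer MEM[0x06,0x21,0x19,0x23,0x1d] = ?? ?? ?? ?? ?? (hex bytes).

MEM[0x06,0x21,0x19,0x23,0x1d] = 2c 8b 8f 8f f3

  after D0: wrote 4B at 0x19 = 8f8b4970
  after D1: wrote 3B at 0x0e = 5dc442
  after D2: wrote 2B at 0x06 = 2c8f
  after D3: wrote 7B at 0x1d = f39a2c8f8b2c8f
query mem[0x06]=0x2c, mem[0x21]=0x8b, mem[0x19]=0x8f, mem[0x23]=0x8f, mem[0x1d]=0xf3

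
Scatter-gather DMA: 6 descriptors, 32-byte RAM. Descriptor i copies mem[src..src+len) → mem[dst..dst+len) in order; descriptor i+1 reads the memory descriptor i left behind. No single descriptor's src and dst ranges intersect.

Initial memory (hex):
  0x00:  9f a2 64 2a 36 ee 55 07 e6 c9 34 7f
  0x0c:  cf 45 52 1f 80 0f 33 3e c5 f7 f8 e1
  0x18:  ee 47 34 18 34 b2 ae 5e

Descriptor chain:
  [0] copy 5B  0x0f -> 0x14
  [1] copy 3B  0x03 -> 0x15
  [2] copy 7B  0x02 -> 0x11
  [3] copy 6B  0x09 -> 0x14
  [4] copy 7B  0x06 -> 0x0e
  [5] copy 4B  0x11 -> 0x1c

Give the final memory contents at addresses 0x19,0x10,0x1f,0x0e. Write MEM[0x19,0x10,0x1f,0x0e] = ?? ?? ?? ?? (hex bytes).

[0] 0x0f->0x14 len=5 : 1f 80 0f 33 3e
[1] 0x03->0x15 len=3 : 2a 36 ee
[2] 0x02->0x11 len=7 : 64 2a 36 ee 55 07 e6
[3] 0x09->0x14 len=6 : c9 34 7f cf 45 52
[4] 0x06->0x0e len=7 : 55 07 e6 c9 34 7f cf
[5] 0x11->0x1c len=4 : c9 34 7f cf
query mem[0x19]=0x52, mem[0x10]=0xe6, mem[0x1f]=0xcf, mem[0x0e]=0x55

MEM[0x19,0x10,0x1f,0x0e] = 52 e6 cf 55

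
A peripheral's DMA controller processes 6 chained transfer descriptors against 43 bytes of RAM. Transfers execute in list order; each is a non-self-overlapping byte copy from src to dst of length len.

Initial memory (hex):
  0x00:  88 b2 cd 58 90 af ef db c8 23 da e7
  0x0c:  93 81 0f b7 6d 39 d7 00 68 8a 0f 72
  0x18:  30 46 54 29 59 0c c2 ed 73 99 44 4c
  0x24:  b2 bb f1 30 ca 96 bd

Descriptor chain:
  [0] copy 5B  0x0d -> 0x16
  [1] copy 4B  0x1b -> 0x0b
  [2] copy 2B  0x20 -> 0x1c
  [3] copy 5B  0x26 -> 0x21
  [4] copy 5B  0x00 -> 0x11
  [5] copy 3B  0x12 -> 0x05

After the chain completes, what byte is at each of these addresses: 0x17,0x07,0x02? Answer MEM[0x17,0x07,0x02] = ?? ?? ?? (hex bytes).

D0: mem[0x16..0x1a] <- [81 0f b7 6d 39]
D1: mem[0x0b..0x0e] <- [29 59 0c c2]
D2: mem[0x1c..0x1d] <- [73 99]
D3: mem[0x21..0x25] <- [f1 30 ca 96 bd]
D4: mem[0x11..0x15] <- [88 b2 cd 58 90]
D5: mem[0x05..0x07] <- [b2 cd 58]
query mem[0x17]=0x0f, mem[0x07]=0x58, mem[0x02]=0xcd

MEM[0x17,0x07,0x02] = 0f 58 cd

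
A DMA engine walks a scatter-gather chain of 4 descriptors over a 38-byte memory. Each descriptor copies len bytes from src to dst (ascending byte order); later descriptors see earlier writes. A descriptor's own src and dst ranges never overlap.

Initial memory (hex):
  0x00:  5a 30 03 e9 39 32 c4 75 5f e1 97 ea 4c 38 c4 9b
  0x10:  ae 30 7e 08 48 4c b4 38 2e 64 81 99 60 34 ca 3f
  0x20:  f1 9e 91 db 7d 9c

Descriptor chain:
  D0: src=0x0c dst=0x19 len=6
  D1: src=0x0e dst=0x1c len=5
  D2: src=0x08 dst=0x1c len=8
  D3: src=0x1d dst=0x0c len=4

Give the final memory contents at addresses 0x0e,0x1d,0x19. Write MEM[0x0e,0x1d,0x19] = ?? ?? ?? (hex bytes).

[0] 0x0c->0x19 len=6 : 4c 38 c4 9b ae 30
[1] 0x0e->0x1c len=5 : c4 9b ae 30 7e
[2] 0x08->0x1c len=8 : 5f e1 97 ea 4c 38 c4 9b
[3] 0x1d->0x0c len=4 : e1 97 ea 4c
query mem[0x0e]=0xea, mem[0x1d]=0xe1, mem[0x19]=0x4c

MEM[0x0e,0x1d,0x19] = ea e1 4c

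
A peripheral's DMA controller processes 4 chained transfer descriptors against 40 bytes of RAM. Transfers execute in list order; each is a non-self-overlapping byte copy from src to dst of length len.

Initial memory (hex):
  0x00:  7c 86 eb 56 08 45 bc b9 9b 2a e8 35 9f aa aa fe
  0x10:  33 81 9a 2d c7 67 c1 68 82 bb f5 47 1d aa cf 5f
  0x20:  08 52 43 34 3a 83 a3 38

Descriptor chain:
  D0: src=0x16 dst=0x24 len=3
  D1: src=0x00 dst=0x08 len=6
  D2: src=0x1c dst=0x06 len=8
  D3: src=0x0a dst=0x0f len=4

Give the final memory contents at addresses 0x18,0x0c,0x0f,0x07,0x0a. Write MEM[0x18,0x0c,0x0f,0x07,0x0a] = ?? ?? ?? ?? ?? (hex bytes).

[0] 0x16->0x24 len=3 : c1 68 82
[1] 0x00->0x08 len=6 : 7c 86 eb 56 08 45
[2] 0x1c->0x06 len=8 : 1d aa cf 5f 08 52 43 34
[3] 0x0a->0x0f len=4 : 08 52 43 34
query mem[0x18]=0x82, mem[0x0c]=0x43, mem[0x0f]=0x08, mem[0x07]=0xaa, mem[0x0a]=0x08

MEM[0x18,0x0c,0x0f,0x07,0x0a] = 82 43 08 aa 08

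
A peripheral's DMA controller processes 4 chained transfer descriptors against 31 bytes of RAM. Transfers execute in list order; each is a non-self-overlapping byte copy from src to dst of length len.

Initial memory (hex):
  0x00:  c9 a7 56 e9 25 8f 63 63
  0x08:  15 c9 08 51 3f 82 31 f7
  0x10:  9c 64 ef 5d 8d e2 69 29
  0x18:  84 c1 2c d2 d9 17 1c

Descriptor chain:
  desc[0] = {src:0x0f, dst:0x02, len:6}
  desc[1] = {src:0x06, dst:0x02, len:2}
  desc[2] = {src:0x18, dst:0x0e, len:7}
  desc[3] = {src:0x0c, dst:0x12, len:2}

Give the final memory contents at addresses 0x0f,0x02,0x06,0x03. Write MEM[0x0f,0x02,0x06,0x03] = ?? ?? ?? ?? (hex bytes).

#0 dst[0x02+6] := {0xf7,0x9c,0x64,0xef,0x5d,0x8d}
#1 dst[0x02+2] := {0x5d,0x8d}
#2 dst[0x0e+7] := {0x84,0xc1,0x2c,0xd2,0xd9,0x17,0x1c}
#3 dst[0x12+2] := {0x3f,0x82}
query mem[0x0f]=0xc1, mem[0x02]=0x5d, mem[0x06]=0x5d, mem[0x03]=0x8d

MEM[0x0f,0x02,0x06,0x03] = c1 5d 5d 8d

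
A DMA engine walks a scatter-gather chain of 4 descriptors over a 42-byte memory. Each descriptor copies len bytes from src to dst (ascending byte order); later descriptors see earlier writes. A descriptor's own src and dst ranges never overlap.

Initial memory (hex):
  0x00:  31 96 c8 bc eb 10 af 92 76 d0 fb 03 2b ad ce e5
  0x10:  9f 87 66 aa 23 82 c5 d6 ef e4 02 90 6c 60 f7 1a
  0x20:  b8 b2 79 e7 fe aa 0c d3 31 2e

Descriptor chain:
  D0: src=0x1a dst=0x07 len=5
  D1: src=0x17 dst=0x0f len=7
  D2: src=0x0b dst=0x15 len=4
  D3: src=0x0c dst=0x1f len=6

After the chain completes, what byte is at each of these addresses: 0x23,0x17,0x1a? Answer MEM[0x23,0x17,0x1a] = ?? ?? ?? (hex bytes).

[0] 0x1a->0x07 len=5 : 02 90 6c 60 f7
[1] 0x17->0x0f len=7 : d6 ef e4 02 90 6c 60
[2] 0x0b->0x15 len=4 : f7 2b ad ce
[3] 0x0c->0x1f len=6 : 2b ad ce d6 ef e4
query mem[0x23]=0xef, mem[0x17]=0xad, mem[0x1a]=0x02

MEM[0x23,0x17,0x1a] = ef ad 02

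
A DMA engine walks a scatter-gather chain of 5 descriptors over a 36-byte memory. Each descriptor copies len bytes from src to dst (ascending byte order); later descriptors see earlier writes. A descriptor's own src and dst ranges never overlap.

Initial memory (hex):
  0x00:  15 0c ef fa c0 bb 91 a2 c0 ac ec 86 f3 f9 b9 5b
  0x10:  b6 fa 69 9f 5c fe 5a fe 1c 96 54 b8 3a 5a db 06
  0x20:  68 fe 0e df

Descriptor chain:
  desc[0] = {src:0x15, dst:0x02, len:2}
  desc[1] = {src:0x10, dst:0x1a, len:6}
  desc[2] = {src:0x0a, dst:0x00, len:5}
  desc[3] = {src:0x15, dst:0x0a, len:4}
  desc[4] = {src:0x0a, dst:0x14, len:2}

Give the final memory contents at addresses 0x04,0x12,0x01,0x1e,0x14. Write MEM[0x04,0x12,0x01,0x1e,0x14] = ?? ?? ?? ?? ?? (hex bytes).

MEM[0x04,0x12,0x01,0x1e,0x14] = b9 69 86 5c fe

  after D0: wrote 2B at 0x02 = fe5a
  after D1: wrote 6B at 0x1a = b6fa699f5cfe
  after D2: wrote 5B at 0x00 = ec86f3f9b9
  after D3: wrote 4B at 0x0a = fe5afe1c
  after D4: wrote 2B at 0x14 = fe5a
query mem[0x04]=0xb9, mem[0x12]=0x69, mem[0x01]=0x86, mem[0x1e]=0x5c, mem[0x14]=0xfe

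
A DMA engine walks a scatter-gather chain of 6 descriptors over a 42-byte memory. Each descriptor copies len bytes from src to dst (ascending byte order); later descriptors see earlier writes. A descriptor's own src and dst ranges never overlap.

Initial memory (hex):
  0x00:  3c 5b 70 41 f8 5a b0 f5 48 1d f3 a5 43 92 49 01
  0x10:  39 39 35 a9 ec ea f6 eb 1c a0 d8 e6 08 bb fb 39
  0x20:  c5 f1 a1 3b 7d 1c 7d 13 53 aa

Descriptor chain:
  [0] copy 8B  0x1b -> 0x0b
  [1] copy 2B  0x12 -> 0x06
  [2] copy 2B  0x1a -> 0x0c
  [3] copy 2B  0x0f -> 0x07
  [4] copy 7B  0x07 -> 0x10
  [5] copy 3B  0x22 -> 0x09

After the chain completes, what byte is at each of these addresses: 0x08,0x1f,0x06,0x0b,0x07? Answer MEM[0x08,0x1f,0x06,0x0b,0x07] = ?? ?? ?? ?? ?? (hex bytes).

MEM[0x08,0x1f,0x06,0x0b,0x07] = c5 39 a1 7d 39

D0: mem[0x0b..0x12] <- [e6 08 bb fb 39 c5 f1 a1]
D1: mem[0x06..0x07] <- [a1 a9]
D2: mem[0x0c..0x0d] <- [d8 e6]
D3: mem[0x07..0x08] <- [39 c5]
D4: mem[0x10..0x16] <- [39 c5 1d f3 e6 d8 e6]
D5: mem[0x09..0x0b] <- [a1 3b 7d]
query mem[0x08]=0xc5, mem[0x1f]=0x39, mem[0x06]=0xa1, mem[0x0b]=0x7d, mem[0x07]=0x39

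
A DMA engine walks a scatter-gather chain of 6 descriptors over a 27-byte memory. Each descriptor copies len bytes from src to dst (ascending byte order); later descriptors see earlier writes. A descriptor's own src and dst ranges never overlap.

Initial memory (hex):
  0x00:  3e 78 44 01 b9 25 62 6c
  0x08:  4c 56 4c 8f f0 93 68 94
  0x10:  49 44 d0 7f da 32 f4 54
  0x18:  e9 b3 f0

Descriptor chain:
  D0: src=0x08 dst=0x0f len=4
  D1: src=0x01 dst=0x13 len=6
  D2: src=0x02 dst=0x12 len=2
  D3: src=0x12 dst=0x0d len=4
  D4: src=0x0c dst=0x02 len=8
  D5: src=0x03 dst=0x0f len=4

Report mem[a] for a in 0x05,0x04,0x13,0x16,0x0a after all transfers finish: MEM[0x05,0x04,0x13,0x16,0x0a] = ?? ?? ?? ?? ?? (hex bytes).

D0: mem[0x0f..0x12] <- [4c 56 4c 8f]
D1: mem[0x13..0x18] <- [78 44 01 b9 25 62]
D2: mem[0x12..0x13] <- [44 01]
D3: mem[0x0d..0x10] <- [44 01 44 01]
D4: mem[0x02..0x09] <- [f0 44 01 44 01 4c 44 01]
D5: mem[0x0f..0x12] <- [44 01 44 01]
query mem[0x05]=0x44, mem[0x04]=0x01, mem[0x13]=0x01, mem[0x16]=0xb9, mem[0x0a]=0x4c

MEM[0x05,0x04,0x13,0x16,0x0a] = 44 01 01 b9 4c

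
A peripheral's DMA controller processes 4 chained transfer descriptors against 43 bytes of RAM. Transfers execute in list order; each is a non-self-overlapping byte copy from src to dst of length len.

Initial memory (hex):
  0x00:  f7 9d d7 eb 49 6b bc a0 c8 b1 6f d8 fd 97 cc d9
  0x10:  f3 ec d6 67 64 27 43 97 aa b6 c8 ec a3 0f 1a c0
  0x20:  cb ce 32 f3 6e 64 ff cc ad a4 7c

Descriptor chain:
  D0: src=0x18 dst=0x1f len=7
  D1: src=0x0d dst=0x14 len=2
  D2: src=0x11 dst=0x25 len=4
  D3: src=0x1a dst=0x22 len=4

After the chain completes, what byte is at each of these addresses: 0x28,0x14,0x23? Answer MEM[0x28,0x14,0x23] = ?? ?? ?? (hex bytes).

[0] 0x18->0x1f len=7 : aa b6 c8 ec a3 0f 1a
[1] 0x0d->0x14 len=2 : 97 cc
[2] 0x11->0x25 len=4 : ec d6 67 97
[3] 0x1a->0x22 len=4 : c8 ec a3 0f
query mem[0x28]=0x97, mem[0x14]=0x97, mem[0x23]=0xec

MEM[0x28,0x14,0x23] = 97 97 ec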